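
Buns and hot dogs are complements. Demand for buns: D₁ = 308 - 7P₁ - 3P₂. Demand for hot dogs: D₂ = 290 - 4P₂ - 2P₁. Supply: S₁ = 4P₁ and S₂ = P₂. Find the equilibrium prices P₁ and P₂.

P₁ = 670/49, P₂ = 2574/49

Market 1: 308 - 7P₁ - 3P₂ = 4P₁ → 11P₁ + 3P₂ = 308.
Market 2: 5P₂ + 2P₁ = 290.
Eliminating P₂: 5×(1) − 3×(2) gives 49P₁ = 670, so P₁ = 670/49.
Back-substitute into (2): P₂ = (290 − 2×670/49) / 5 = 2574/49.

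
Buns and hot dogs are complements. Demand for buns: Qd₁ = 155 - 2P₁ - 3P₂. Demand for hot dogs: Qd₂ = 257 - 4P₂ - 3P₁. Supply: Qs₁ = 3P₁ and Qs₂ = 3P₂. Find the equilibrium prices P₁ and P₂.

Market 1: 155 - 2P₁ - 3P₂ = 3P₁ → 5P₁ + 3P₂ = 155.
Market 2: 7P₂ + 3P₁ = 257.
Eliminating P₂: 7×(1) − 3×(2) gives 26P₁ = 314, so P₁ = 157/13.
Back-substitute into (2): P₂ = (257 − 3×157/13) / 7 = 410/13.

P₁ = 157/13, P₂ = 410/13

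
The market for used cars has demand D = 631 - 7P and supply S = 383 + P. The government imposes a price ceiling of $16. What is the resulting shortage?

Shortage = 120

Equilibrium price would be P* = 31, so the ceiling at 16 binds.
At P = 16: D = 631 − 7(16) = 519, S = 383 + 1(16) = 399.
Shortage = 519 − 399 = 120.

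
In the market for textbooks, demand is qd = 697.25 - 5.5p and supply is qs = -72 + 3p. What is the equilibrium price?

p* = 90.5

Set qd = qs: 697.25 - 5.5p = -72 + 3p.
769.25 = 8.5p, so p* = 90.5.
q* = 697.25 − 5.5(90.5) = 199.5.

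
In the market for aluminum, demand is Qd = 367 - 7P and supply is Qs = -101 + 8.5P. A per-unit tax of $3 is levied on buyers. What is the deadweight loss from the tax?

Deadweight loss = 1071/62

Pre-tax equilibrium: P* = 936/31, Q* = 4825/31.
Tax on buyers shifts demand to Qd = 367 − 7(P + 3) = 346 - 7P.
346 - 7P = -101 + 8.5P gives seller price Ps = 894/31; buyers pay Pb = 894/31 + 3 = 987/31.
New quantity: Q = 367 − 7(987/31) = 4468/31.
DWL = ½ × 3 × (4825/31 − 4468/31) = 1071/62.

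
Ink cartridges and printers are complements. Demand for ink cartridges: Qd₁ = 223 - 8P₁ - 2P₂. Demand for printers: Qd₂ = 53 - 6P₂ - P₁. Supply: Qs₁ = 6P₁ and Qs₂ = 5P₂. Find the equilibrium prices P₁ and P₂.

P₁ = 2347/152, P₂ = 519/152

Market 1: 223 - 8P₁ - 2P₂ = 6P₁ → 14P₁ + 2P₂ = 223.
Market 2: 11P₂ + P₁ = 53.
Eliminating P₂: 11×(1) − 2×(2) gives 152P₁ = 2347, so P₁ = 2347/152.
Back-substitute into (2): P₂ = (53 − 1×2347/152) / 11 = 519/152.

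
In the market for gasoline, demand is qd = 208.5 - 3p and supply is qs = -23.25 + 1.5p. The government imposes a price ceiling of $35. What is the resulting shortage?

Equilibrium price would be p* = 51.5, so the ceiling at 35 binds.
At p = 35: qd = 208.5 − 3(35) = 103.5, qs = -23.25 + 1.5(35) = 29.25.
Shortage = 103.5 − 29.25 = 74.25.

Shortage = 74.25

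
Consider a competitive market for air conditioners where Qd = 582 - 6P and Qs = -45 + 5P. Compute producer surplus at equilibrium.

Equilibrium: 582 - 6P = -45 + 5P gives P* = 57, Q* = 240.
Supply starts at P = 9 (where Qs = 0).
PS = ½(57 − 9)(240) = 5760.

Producer surplus = 5760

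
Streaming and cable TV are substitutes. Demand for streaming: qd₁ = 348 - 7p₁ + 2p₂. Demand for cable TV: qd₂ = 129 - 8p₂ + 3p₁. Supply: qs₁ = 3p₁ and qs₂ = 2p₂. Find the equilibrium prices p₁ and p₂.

Market 1: 348 - 7p₁ + 2p₂ = 3p₁ → 10p₁ - 2p₂ = 348.
Market 2: 10p₂ - 3p₁ = 129.
Eliminating p₂: 10×(1) + 2×(2) gives 94p₁ = 3738, so p₁ = 1869/47.
Back-substitute into (2): p₂ = (129 + 3×1869/47) / 10 = 1167/47.

p₁ = 1869/47, p₂ = 1167/47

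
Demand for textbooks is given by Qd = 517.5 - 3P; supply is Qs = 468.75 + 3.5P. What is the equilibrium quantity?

Set Qd = Qs: 517.5 - 3P = 468.75 + 3.5P.
48.75 = 6.5P, so P* = 7.5.
Q* = 517.5 − 3(7.5) = 495.

Q* = 495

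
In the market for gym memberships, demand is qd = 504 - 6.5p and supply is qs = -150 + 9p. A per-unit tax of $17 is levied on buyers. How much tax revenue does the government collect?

Tax revenue = 87261/31

Pre-tax equilibrium: p* = 1308/31, q* = 7122/31.
Tax on buyers shifts demand to qd = 504 − 6.5(p + 17) = 393.5 - 6.5p.
393.5 - 6.5p = -150 + 9p gives seller price ps = 1087/31; buyers pay pb = 1087/31 + 17 = 1614/31.
New quantity: q = 504 − 6.5(1614/31) = 5133/31.
Revenue = 17 × 5133/31 = 87261/31.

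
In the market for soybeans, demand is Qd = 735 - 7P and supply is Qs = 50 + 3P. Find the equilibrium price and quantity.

Set Qd = Qs: 735 - 7P = 50 + 3P.
685 = 10P, so P* = 68.5.
Q* = 735 − 7(68.5) = 255.5.

P* = 68.5, Q* = 255.5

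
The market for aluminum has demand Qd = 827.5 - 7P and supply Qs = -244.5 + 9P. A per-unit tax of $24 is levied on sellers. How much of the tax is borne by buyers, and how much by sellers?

Buyers bear $13.5, sellers bear $10.5

Pre-tax equilibrium: P* = 67, Q* = 358.5.
Tax on sellers shifts supply to Qs = -244.5 + 9(P − 24) = -460.5 + 9P.
827.5 - 7P = -460.5 + 9P gives buyer price Pb = 80.5; sellers receive Ps = 80.5 − 24 = 56.5.
New quantity: Q = 827.5 − 7(80.5) = 264.
Buyer burden = 80.5 − 67 = 13.5; seller burden = 67 − 56.5 = 10.5.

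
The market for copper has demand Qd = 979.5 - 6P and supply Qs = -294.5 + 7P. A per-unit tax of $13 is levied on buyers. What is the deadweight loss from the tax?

Deadweight loss = 273

Pre-tax equilibrium: P* = 98, Q* = 391.5.
Tax on buyers shifts demand to Qd = 979.5 − 6(P + 13) = 901.5 - 6P.
901.5 - 6P = -294.5 + 7P gives seller price Ps = 92; buyers pay Pb = 92 + 13 = 105.
New quantity: Q = 979.5 − 6(105) = 349.5.
DWL = ½ × 13 × (391.5 − 349.5) = 273.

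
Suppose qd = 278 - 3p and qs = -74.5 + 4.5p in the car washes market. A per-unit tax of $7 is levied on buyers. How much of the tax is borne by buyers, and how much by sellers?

Buyers bear $4.2, sellers bear $2.8

Pre-tax equilibrium: p* = 47, q* = 137.
Tax on buyers shifts demand to qd = 278 − 3(p + 7) = 257 - 3p.
257 - 3p = -74.5 + 4.5p gives seller price ps = 44.2; buyers pay pb = 44.2 + 7 = 51.2.
New quantity: q = 278 − 3(51.2) = 124.4.
Buyer burden = 51.2 − 47 = 4.2; seller burden = 47 − 44.2 = 2.8.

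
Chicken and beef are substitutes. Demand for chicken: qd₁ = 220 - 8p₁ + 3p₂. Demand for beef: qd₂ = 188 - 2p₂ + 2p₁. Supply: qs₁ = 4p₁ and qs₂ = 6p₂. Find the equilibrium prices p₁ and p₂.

Market 1: 220 - 8p₁ + 3p₂ = 4p₁ → 12p₁ - 3p₂ = 220.
Market 2: 8p₂ - 2p₁ = 188.
Eliminating p₂: 8×(1) + 3×(2) gives 90p₁ = 2324, so p₁ = 1162/45.
Back-substitute into (2): p₂ = (188 + 2×1162/45) / 8 = 1348/45.

p₁ = 1162/45, p₂ = 1348/45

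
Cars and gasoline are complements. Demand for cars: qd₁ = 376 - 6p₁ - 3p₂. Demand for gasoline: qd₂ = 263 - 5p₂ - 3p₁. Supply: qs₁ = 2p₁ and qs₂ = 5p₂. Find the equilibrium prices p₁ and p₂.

Market 1: 376 - 6p₁ - 3p₂ = 2p₁ → 8p₁ + 3p₂ = 376.
Market 2: 10p₂ + 3p₁ = 263.
Eliminating p₂: 10×(1) − 3×(2) gives 71p₁ = 2971, so p₁ = 2971/71.
Back-substitute into (2): p₂ = (263 − 3×2971/71) / 10 = 976/71.

p₁ = 2971/71, p₂ = 976/71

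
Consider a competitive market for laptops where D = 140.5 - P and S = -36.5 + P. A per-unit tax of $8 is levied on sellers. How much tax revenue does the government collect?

Tax revenue = 384

Pre-tax equilibrium: P* = 88.5, Q* = 52.
Tax on sellers shifts supply to S = -36.5 + 1(P − 8) = -44.5 + P.
140.5 - P = -44.5 + P gives buyer price Pb = 92.5; sellers receive Ps = 92.5 − 8 = 84.5.
New quantity: Q = 140.5 − 1(92.5) = 48.
Revenue = 8 × 48 = 384.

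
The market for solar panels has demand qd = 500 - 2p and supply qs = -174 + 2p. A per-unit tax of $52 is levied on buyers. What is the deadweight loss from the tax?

Pre-tax equilibrium: p* = 168.5, q* = 163.
Tax on buyers shifts demand to qd = 500 − 2(p + 52) = 396 - 2p.
396 - 2p = -174 + 2p gives seller price ps = 142.5; buyers pay pb = 142.5 + 52 = 194.5.
New quantity: q = 500 − 2(194.5) = 111.
DWL = ½ × 52 × (163 − 111) = 1352.

Deadweight loss = 1352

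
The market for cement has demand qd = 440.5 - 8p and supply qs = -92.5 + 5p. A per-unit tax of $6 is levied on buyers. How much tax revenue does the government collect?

Tax revenue = 7335/13

Pre-tax equilibrium: p* = 41, q* = 112.5.
Tax on buyers shifts demand to qd = 440.5 − 8(p + 6) = 392.5 - 8p.
392.5 - 8p = -92.5 + 5p gives seller price ps = 485/13; buyers pay pb = 485/13 + 6 = 563/13.
New quantity: q = 440.5 − 8(563/13) = 2445/26.
Revenue = 6 × 2445/26 = 7335/13.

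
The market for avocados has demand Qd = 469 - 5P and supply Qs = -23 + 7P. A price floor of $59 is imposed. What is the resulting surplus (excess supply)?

Equilibrium price would be P* = 41, so the floor at 59 binds.
At P = 59: Qd = 174, Qs = 390.
Surplus = 390 − 174 = 216.

Surplus = 216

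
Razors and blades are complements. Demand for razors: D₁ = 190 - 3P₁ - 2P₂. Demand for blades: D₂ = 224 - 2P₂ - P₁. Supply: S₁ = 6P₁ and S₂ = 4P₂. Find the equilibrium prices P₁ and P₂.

P₁ = 173/13, P₂ = 913/26

Market 1: 190 - 3P₁ - 2P₂ = 6P₁ → 9P₁ + 2P₂ = 190.
Market 2: 6P₂ + P₁ = 224.
Eliminating P₂: 6×(1) − 2×(2) gives 52P₁ = 692, so P₁ = 173/13.
Back-substitute into (2): P₂ = (224 − 1×173/13) / 6 = 913/26.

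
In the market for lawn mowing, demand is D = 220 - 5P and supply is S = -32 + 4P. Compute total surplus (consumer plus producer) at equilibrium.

Total surplus = 1440

Equilibrium: 220 - 5P = -32 + 4P gives P* = 28, Q* = 80.
Demand choke price: P = 44; supply starts at P = 8.
CS = ½(44 − 28)(80) = 640; PS = ½(28 − 8)(80) = 800.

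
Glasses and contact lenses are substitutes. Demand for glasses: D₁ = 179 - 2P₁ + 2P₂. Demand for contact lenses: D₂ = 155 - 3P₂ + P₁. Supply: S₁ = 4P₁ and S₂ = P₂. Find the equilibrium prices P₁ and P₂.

Market 1: 179 - 2P₁ + 2P₂ = 4P₁ → 6P₁ - 2P₂ = 179.
Market 2: 4P₂ - P₁ = 155.
Eliminating P₂: 4×(1) + 2×(2) gives 22P₁ = 1026, so P₁ = 513/11.
Back-substitute into (2): P₂ = (155 + 1×513/11) / 4 = 1109/22.

P₁ = 513/11, P₂ = 1109/22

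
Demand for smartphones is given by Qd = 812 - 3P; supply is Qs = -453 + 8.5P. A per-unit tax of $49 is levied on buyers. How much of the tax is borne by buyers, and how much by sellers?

Pre-tax equilibrium: P* = 110, Q* = 482.
Tax on buyers shifts demand to Qd = 812 − 3(P + 49) = 665 - 3P.
665 - 3P = -453 + 8.5P gives seller price Ps = 2236/23; buyers pay Pb = 2236/23 + 49 = 3363/23.
New quantity: Q = 812 − 3(3363/23) = 8587/23.
Buyer burden = 3363/23 − 110 = 833/23; seller burden = 110 − 2236/23 = 294/23.

Buyers bear 833/23, sellers bear 294/23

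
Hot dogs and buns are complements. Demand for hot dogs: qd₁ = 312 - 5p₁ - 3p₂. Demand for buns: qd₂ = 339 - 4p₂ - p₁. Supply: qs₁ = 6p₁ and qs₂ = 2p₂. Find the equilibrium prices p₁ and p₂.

p₁ = 95/7, p₂ = 1139/21

Market 1: 312 - 5p₁ - 3p₂ = 6p₁ → 11p₁ + 3p₂ = 312.
Market 2: 6p₂ + p₁ = 339.
Eliminating p₂: 6×(1) − 3×(2) gives 63p₁ = 855, so p₁ = 95/7.
Back-substitute into (2): p₂ = (339 − 1×95/7) / 6 = 1139/21.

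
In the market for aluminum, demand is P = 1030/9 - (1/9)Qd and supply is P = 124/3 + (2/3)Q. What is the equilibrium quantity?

Set the two price expressions equal: 1030/9 - (1/9)Q = 124/3 + (2/3)Q.
658/9 = (7/9)Q, so Q* = 94.
P* = 1030/9 − (1/9)(94) = 104.

Q* = 94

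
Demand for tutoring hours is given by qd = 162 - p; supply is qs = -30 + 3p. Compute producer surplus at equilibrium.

Producer surplus = 2166

Equilibrium: 162 - p = -30 + 3p gives p* = 48, q* = 114.
Supply starts at p = 10 (where qs = 0).
PS = ½(48 − 10)(114) = 2166.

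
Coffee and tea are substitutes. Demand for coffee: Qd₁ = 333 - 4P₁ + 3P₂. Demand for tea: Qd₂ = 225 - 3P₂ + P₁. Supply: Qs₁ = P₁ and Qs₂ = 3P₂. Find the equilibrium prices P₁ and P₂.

Market 1: 333 - 4P₁ + 3P₂ = P₁ → 5P₁ - 3P₂ = 333.
Market 2: 6P₂ - P₁ = 225.
Eliminating P₂: 6×(1) + 3×(2) gives 27P₁ = 2673, so P₁ = 99.
Back-substitute into (2): P₂ = (225 + 1×99) / 6 = 54.

P₁ = 99, P₂ = 54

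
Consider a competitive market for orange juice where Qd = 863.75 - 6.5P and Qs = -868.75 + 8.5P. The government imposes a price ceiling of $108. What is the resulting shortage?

Shortage = 112.5

Equilibrium price would be P* = 115.5, so the ceiling at 108 binds.
At P = 108: Qd = 863.75 − 6.5(108) = 161.75, Qs = -868.75 + 8.5(108) = 49.25.
Shortage = 161.75 − 49.25 = 112.5.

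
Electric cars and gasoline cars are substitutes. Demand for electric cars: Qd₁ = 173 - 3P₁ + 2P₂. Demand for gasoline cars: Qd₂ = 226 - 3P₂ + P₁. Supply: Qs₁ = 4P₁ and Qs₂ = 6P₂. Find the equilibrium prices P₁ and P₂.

P₁ = 2009/61, P₂ = 1755/61

Market 1: 173 - 3P₁ + 2P₂ = 4P₁ → 7P₁ - 2P₂ = 173.
Market 2: 9P₂ - P₁ = 226.
Eliminating P₂: 9×(1) + 2×(2) gives 61P₁ = 2009, so P₁ = 2009/61.
Back-substitute into (2): P₂ = (226 + 1×2009/61) / 9 = 1755/61.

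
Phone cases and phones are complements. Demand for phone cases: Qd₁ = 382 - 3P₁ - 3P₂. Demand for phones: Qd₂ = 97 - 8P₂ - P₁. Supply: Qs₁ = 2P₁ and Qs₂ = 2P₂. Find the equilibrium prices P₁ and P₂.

Market 1: 382 - 3P₁ - 3P₂ = 2P₁ → 5P₁ + 3P₂ = 382.
Market 2: 10P₂ + P₁ = 97.
Eliminating P₂: 10×(1) − 3×(2) gives 47P₁ = 3529, so P₁ = 3529/47.
Back-substitute into (2): P₂ = (97 − 1×3529/47) / 10 = 103/47.

P₁ = 3529/47, P₂ = 103/47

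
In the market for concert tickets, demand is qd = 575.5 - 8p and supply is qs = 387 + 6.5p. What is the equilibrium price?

Set qd = qs: 575.5 - 8p = 387 + 6.5p.
188.5 = 14.5p, so p* = 13.
q* = 575.5 − 8(13) = 471.5.

p* = 13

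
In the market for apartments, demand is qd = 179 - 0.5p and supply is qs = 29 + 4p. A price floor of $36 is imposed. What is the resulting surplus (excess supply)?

Surplus = 12

Equilibrium price would be p* = 100/3, so the floor at 36 binds.
At p = 36: qd = 161, qs = 173.
Surplus = 173 − 161 = 12.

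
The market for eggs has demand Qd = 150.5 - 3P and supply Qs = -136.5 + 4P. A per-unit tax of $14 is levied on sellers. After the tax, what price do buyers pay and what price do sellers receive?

Pre-tax equilibrium: P* = 41, Q* = 27.5.
Tax on sellers shifts supply to Qs = -136.5 + 4(P − 14) = -192.5 + 4P.
150.5 - 3P = -192.5 + 4P gives buyer price Pb = 49; sellers receive Ps = 49 − 14 = 35.
New quantity: Q = 150.5 − 3(49) = 3.5.

Buyers pay $49, sellers receive $35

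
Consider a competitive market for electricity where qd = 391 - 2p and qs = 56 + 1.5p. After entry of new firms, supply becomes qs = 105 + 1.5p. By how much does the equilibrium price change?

Δp = -14

Original equilibrium: p* = 670/7, q* = 1397/7.
New equilibrium: 391 - 2p = 105 + 1.5p, so 286 = 3.5p and p' = 572/7; q' = 391 − 2(572/7) = 1593/7.
Change in price: 572/7 − 670/7 = -14.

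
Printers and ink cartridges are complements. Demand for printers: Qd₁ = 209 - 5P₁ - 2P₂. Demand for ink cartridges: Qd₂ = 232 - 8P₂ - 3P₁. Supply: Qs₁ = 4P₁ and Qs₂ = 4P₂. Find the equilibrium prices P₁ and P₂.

P₁ = 1022/51, P₂ = 487/34

Market 1: 209 - 5P₁ - 2P₂ = 4P₁ → 9P₁ + 2P₂ = 209.
Market 2: 12P₂ + 3P₁ = 232.
Eliminating P₂: 12×(1) − 2×(2) gives 102P₁ = 2044, so P₁ = 1022/51.
Back-substitute into (2): P₂ = (232 − 3×1022/51) / 12 = 487/34.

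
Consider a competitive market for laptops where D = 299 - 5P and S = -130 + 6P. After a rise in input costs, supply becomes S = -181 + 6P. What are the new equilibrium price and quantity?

Original equilibrium: P* = 39, Q* = 104.
New equilibrium: 299 - 5P = -181 + 6P, so 480 = 11P and P' = 480/11; Q' = 299 − 5(480/11) = 889/11.

P' = 480/11, Q' = 889/11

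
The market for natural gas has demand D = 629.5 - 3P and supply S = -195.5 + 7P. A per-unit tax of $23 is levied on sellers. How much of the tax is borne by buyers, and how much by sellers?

Buyers bear $16.1, sellers bear $6.9

Pre-tax equilibrium: P* = 82.5, Q* = 382.
Tax on sellers shifts supply to S = -195.5 + 7(P − 23) = -356.5 + 7P.
629.5 - 3P = -356.5 + 7P gives buyer price Pb = 98.6; sellers receive Ps = 98.6 − 23 = 75.6.
New quantity: Q = 629.5 − 3(98.6) = 333.7.
Buyer burden = 98.6 − 82.5 = 16.1; seller burden = 82.5 − 75.6 = 6.9.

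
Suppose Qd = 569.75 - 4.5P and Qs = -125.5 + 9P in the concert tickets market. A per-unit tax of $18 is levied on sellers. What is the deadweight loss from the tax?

Pre-tax equilibrium: P* = 51.5, Q* = 338.
Tax on sellers shifts supply to Qs = -125.5 + 9(P − 18) = -287.5 + 9P.
569.75 - 4.5P = -287.5 + 9P gives buyer price Pb = 63.5; sellers receive Ps = 63.5 − 18 = 45.5.
New quantity: Q = 569.75 − 4.5(63.5) = 284.
DWL = ½ × 18 × (338 − 284) = 486.

Deadweight loss = 486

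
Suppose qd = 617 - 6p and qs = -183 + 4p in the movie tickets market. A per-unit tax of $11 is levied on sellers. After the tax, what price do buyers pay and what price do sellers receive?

Buyers pay $84.4, sellers receive $73.4

Pre-tax equilibrium: p* = 80, q* = 137.
Tax on sellers shifts supply to qs = -183 + 4(p − 11) = -227 + 4p.
617 - 6p = -227 + 4p gives buyer price pb = 84.4; sellers receive ps = 84.4 − 11 = 73.4.
New quantity: q = 617 − 6(84.4) = 110.6.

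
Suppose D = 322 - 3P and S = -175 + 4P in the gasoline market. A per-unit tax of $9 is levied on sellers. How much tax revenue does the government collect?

Tax revenue = 5895/7

Pre-tax equilibrium: P* = 71, Q* = 109.
Tax on sellers shifts supply to S = -175 + 4(P − 9) = -211 + 4P.
322 - 3P = -211 + 4P gives buyer price Pb = 533/7; sellers receive Ps = 533/7 − 9 = 470/7.
New quantity: Q = 322 − 3(533/7) = 655/7.
Revenue = 9 × 655/7 = 5895/7.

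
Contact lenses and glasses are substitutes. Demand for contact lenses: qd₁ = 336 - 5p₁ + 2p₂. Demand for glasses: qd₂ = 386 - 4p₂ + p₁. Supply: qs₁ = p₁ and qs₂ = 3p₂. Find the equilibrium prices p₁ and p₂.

Market 1: 336 - 5p₁ + 2p₂ = p₁ → 6p₁ - 2p₂ = 336.
Market 2: 7p₂ - p₁ = 386.
Eliminating p₂: 7×(1) + 2×(2) gives 40p₁ = 3124, so p₁ = 78.1.
Back-substitute into (2): p₂ = (386 + 1×78.1) / 7 = 66.3.

p₁ = 78.1, p₂ = 66.3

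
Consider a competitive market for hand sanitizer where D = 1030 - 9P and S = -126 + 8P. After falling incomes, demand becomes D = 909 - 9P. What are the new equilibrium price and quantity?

Original equilibrium: P* = 68, Q* = 418.
New equilibrium: 909 - 9P = -126 + 8P, so 1035 = 17P and P' = 1035/17; Q' = 909 − 9(1035/17) = 6138/17.

P' = 1035/17, Q' = 6138/17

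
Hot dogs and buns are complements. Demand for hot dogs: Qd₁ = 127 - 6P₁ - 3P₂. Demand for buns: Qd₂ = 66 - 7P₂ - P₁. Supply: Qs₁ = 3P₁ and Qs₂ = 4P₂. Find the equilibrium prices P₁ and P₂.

P₁ = 1199/96, P₂ = 467/96

Market 1: 127 - 6P₁ - 3P₂ = 3P₁ → 9P₁ + 3P₂ = 127.
Market 2: 11P₂ + P₁ = 66.
Eliminating P₂: 11×(1) − 3×(2) gives 96P₁ = 1199, so P₁ = 1199/96.
Back-substitute into (2): P₂ = (66 − 1×1199/96) / 11 = 467/96.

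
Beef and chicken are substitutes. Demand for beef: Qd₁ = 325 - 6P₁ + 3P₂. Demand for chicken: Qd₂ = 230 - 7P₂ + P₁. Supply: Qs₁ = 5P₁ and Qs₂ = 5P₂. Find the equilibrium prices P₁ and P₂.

Market 1: 325 - 6P₁ + 3P₂ = 5P₁ → 11P₁ - 3P₂ = 325.
Market 2: 12P₂ - P₁ = 230.
Eliminating P₂: 12×(1) + 3×(2) gives 129P₁ = 4590, so P₁ = 1530/43.
Back-substitute into (2): P₂ = (230 + 1×1530/43) / 12 = 2855/129.

P₁ = 1530/43, P₂ = 2855/129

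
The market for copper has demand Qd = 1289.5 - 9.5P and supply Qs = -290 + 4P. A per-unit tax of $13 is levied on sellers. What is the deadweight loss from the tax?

Pre-tax equilibrium: P* = 117, Q* = 178.
Tax on sellers shifts supply to Qs = -290 + 4(P − 13) = -342 + 4P.
1289.5 - 9.5P = -342 + 4P gives buyer price Pb = 3263/27; sellers receive Ps = 3263/27 − 13 = 2912/27.
New quantity: Q = 1289.5 − 9.5(3263/27) = 3818/27.
DWL = ½ × 13 × (178 − 3818/27) = 6422/27.

Deadweight loss = 6422/27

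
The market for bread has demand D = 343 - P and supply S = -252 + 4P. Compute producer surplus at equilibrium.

Equilibrium: 343 - P = -252 + 4P gives P* = 119, Q* = 224.
Supply starts at P = 63 (where S = 0).
PS = ½(119 − 63)(224) = 6272.

Producer surplus = 6272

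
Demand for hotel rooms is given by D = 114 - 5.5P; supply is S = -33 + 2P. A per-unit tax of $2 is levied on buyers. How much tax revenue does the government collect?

Pre-tax equilibrium: P* = 19.6, Q* = 6.2.
Tax on buyers shifts demand to D = 114 − 5.5(P + 2) = 103 - 5.5P.
103 - 5.5P = -33 + 2P gives seller price Ps = 272/15; buyers pay Pb = 272/15 + 2 = 302/15.
New quantity: Q = 114 − 5.5(302/15) = 49/15.
Revenue = 2 × 49/15 = 98/15.

Tax revenue = 98/15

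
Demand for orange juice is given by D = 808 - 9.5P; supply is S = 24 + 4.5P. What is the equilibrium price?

P* = 56

Set D = S: 808 - 9.5P = 24 + 4.5P.
784 = 14P, so P* = 56.
Q* = 808 − 9.5(56) = 276.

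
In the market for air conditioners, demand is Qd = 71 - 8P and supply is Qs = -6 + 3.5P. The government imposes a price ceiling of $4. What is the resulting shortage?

Equilibrium price would be P* = 154/23, so the ceiling at 4 binds.
At P = 4: Qd = 71 − 8(4) = 39, Qs = -6 + 3.5(4) = 8.
Shortage = 39 − 8 = 31.

Shortage = 31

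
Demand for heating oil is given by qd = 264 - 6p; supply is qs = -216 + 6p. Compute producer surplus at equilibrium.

Equilibrium: 264 - 6p = -216 + 6p gives p* = 40, q* = 24.
Supply starts at p = 36 (where qs = 0).
PS = ½(40 − 36)(24) = 48.

Producer surplus = 48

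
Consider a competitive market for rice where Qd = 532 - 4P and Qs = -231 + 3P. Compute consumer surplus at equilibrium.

Consumer surplus = 1152

Equilibrium: 532 - 4P = -231 + 3P gives P* = 109, Q* = 96.
Demand choke price (Qd = 0): P = 133.
CS = ½(133 − 109)(96) = 1152.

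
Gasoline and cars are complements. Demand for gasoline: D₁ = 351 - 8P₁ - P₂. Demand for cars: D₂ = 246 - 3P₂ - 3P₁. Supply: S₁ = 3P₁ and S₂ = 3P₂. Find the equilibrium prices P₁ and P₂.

P₁ = 620/21, P₂ = 551/21

Market 1: 351 - 8P₁ - P₂ = 3P₁ → 11P₁ + P₂ = 351.
Market 2: 6P₂ + 3P₁ = 246.
Eliminating P₂: 6×(1) − 1×(2) gives 63P₁ = 1860, so P₁ = 620/21.
Back-substitute into (2): P₂ = (246 − 3×620/21) / 6 = 551/21.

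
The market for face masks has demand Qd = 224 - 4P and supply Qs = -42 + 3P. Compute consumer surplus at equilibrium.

Equilibrium: 224 - 4P = -42 + 3P gives P* = 38, Q* = 72.
Demand choke price (Qd = 0): P = 56.
CS = ½(56 − 38)(72) = 648.

Consumer surplus = 648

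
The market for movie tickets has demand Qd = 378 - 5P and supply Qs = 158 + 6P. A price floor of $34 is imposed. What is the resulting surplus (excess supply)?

Equilibrium price would be P* = 20, so the floor at 34 binds.
At P = 34: Qd = 208, Qs = 362.
Surplus = 362 − 208 = 154.

Surplus = 154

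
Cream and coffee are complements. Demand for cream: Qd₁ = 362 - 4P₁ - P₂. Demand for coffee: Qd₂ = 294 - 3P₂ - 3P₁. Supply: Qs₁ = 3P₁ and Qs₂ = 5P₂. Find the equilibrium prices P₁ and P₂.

P₁ = 2602/53, P₂ = 972/53

Market 1: 362 - 4P₁ - P₂ = 3P₁ → 7P₁ + P₂ = 362.
Market 2: 8P₂ + 3P₁ = 294.
Eliminating P₂: 8×(1) − 1×(2) gives 53P₁ = 2602, so P₁ = 2602/53.
Back-substitute into (2): P₂ = (294 − 3×2602/53) / 8 = 972/53.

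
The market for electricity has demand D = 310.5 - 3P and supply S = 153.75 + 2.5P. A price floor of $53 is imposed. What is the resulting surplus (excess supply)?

Surplus = 134.75

Equilibrium price would be P* = 28.5, so the floor at 53 binds.
At P = 53: D = 151.5, S = 286.25.
Surplus = 286.25 − 151.5 = 134.75.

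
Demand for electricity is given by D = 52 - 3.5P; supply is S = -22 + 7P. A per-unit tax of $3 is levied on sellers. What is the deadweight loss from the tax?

Deadweight loss = 10.5

Pre-tax equilibrium: P* = 148/21, Q* = 82/3.
Tax on sellers shifts supply to S = -22 + 7(P − 3) = -43 + 7P.
52 - 3.5P = -43 + 7P gives buyer price Pb = 190/21; sellers receive Ps = 190/21 − 3 = 127/21.
New quantity: Q = 52 − 3.5(190/21) = 61/3.
DWL = ½ × 3 × (82/3 − 61/3) = 10.5.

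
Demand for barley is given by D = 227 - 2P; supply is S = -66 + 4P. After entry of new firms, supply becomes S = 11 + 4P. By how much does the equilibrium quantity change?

ΔQ = 77/3

Original equilibrium: P* = 293/6, Q* = 388/3.
New equilibrium: 227 - 2P = 11 + 4P, so 216 = 6P and P' = 36; Q' = 227 − 2(36) = 155.
Change in quantity: 155 − 388/3 = 77/3.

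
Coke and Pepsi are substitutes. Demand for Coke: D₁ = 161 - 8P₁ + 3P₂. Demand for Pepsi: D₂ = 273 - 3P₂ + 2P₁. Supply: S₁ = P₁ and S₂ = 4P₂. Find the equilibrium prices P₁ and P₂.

P₁ = 1946/57, P₂ = 2779/57

Market 1: 161 - 8P₁ + 3P₂ = P₁ → 9P₁ - 3P₂ = 161.
Market 2: 7P₂ - 2P₁ = 273.
Eliminating P₂: 7×(1) + 3×(2) gives 57P₁ = 1946, so P₁ = 1946/57.
Back-substitute into (2): P₂ = (273 + 2×1946/57) / 7 = 2779/57.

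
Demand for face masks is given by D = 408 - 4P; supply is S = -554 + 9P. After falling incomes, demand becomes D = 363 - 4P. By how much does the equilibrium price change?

Original equilibrium: P* = 74, Q* = 112.
New equilibrium: 363 - 4P = -554 + 9P, so 917 = 13P and P' = 917/13; Q' = 363 − 4(917/13) = 1051/13.
Change in price: 917/13 − 74 = -45/13.

ΔP = -45/13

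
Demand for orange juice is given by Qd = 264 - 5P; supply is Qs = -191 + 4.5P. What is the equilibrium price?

Set Qd = Qs: 264 - 5P = -191 + 4.5P.
455 = 9.5P, so P* = 910/19.
Q* = 264 − 5(910/19) = 466/19.

P* = 910/19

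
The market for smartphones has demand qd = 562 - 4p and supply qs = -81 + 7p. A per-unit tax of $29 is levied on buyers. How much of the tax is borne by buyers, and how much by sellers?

Pre-tax equilibrium: p* = 643/11, q* = 3610/11.
Tax on buyers shifts demand to qd = 562 − 4(p + 29) = 446 - 4p.
446 - 4p = -81 + 7p gives seller price ps = 527/11; buyers pay pb = 527/11 + 29 = 846/11.
New quantity: q = 562 − 4(846/11) = 2798/11.
Buyer burden = 846/11 − 643/11 = 203/11; seller burden = 643/11 − 527/11 = 116/11.

Buyers bear 203/11, sellers bear 116/11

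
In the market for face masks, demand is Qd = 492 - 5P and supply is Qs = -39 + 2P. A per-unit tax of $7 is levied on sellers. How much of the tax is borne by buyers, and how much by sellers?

Buyers bear $2, sellers bear $5

Pre-tax equilibrium: P* = 531/7, Q* = 789/7.
Tax on sellers shifts supply to Qs = -39 + 2(P − 7) = -53 + 2P.
492 - 5P = -53 + 2P gives buyer price Pb = 545/7; sellers receive Ps = 545/7 − 7 = 496/7.
New quantity: Q = 492 − 5(545/7) = 719/7.
Buyer burden = 545/7 − 531/7 = 2; seller burden = 531/7 − 496/7 = 5.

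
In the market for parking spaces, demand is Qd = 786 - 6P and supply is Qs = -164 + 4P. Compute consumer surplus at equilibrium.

Equilibrium: 786 - 6P = -164 + 4P gives P* = 95, Q* = 216.
Demand choke price (Qd = 0): P = 131.
CS = ½(131 − 95)(216) = 3888.

Consumer surplus = 3888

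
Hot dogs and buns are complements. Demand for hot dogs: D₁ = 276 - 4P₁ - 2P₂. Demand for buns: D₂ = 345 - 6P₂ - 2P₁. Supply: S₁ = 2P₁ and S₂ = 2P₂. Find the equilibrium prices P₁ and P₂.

Market 1: 276 - 4P₁ - 2P₂ = 2P₁ → 6P₁ + 2P₂ = 276.
Market 2: 8P₂ + 2P₁ = 345.
Eliminating P₂: 8×(1) − 2×(2) gives 44P₁ = 1518, so P₁ = 34.5.
Back-substitute into (2): P₂ = (345 − 2×34.5) / 8 = 34.5.

P₁ = 34.5, P₂ = 34.5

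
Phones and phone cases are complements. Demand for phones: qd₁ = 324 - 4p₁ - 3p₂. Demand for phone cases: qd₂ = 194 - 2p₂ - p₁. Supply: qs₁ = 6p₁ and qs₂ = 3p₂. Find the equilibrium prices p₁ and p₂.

p₁ = 1038/47, p₂ = 1616/47

Market 1: 324 - 4p₁ - 3p₂ = 6p₁ → 10p₁ + 3p₂ = 324.
Market 2: 5p₂ + p₁ = 194.
Eliminating p₂: 5×(1) − 3×(2) gives 47p₁ = 1038, so p₁ = 1038/47.
Back-substitute into (2): p₂ = (194 − 1×1038/47) / 5 = 1616/47.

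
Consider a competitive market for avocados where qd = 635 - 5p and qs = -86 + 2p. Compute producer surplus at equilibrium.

Equilibrium: 635 - 5p = -86 + 2p gives p* = 103, q* = 120.
Supply starts at p = 43 (where qs = 0).
PS = ½(103 − 43)(120) = 3600.

Producer surplus = 3600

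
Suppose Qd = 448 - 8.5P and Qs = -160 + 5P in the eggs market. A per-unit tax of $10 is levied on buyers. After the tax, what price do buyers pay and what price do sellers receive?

Buyers pay 1316/27, sellers receive 1046/27

Pre-tax equilibrium: P* = 1216/27, Q* = 1760/27.
Tax on buyers shifts demand to Qd = 448 − 8.5(P + 10) = 363 - 8.5P.
363 - 8.5P = -160 + 5P gives seller price Ps = 1046/27; buyers pay Pb = 1046/27 + 10 = 1316/27.
New quantity: Q = 448 − 8.5(1316/27) = 910/27.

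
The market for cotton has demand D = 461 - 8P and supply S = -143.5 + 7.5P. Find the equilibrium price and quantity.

P* = 39, Q* = 149

Set D = S: 461 - 8P = -143.5 + 7.5P.
604.5 = 15.5P, so P* = 39.
Q* = 461 − 8(39) = 149.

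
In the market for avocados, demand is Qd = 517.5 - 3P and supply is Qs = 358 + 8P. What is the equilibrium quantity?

Q* = 474

Set Qd = Qs: 517.5 - 3P = 358 + 8P.
159.5 = 11P, so P* = 14.5.
Q* = 517.5 − 3(14.5) = 474.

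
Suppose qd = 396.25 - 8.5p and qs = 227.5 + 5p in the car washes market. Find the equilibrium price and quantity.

p* = 12.5, q* = 290

Set qd = qs: 396.25 - 8.5p = 227.5 + 5p.
168.75 = 13.5p, so p* = 12.5.
q* = 396.25 − 8.5(12.5) = 290.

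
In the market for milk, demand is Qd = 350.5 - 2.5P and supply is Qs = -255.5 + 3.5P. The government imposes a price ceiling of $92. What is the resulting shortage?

Equilibrium price would be P* = 101, so the ceiling at 92 binds.
At P = 92: Qd = 350.5 − 2.5(92) = 120.5, Qs = -255.5 + 3.5(92) = 66.5.
Shortage = 120.5 − 66.5 = 54.

Shortage = 54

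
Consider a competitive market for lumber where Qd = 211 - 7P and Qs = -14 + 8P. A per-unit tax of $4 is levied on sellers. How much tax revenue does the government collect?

Pre-tax equilibrium: P* = 15, Q* = 106.
Tax on sellers shifts supply to Qs = -14 + 8(P − 4) = -46 + 8P.
211 - 7P = -46 + 8P gives buyer price Pb = 257/15; sellers receive Ps = 257/15 − 4 = 197/15.
New quantity: Q = 211 − 7(257/15) = 1366/15.
Revenue = 4 × 1366/15 = 5464/15.

Tax revenue = 5464/15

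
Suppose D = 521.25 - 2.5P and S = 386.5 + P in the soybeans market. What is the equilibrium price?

Set D = S: 521.25 - 2.5P = 386.5 + P.
134.75 = 3.5P, so P* = 38.5.
Q* = 521.25 − 2.5(38.5) = 425.

P* = 38.5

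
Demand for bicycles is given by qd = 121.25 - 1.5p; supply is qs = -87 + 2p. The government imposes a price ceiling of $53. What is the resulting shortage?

Shortage = 22.75

Equilibrium price would be p* = 59.5, so the ceiling at 53 binds.
At p = 53: qd = 121.25 − 1.5(53) = 41.75, qs = -87 + 2(53) = 19.
Shortage = 41.75 − 19 = 22.75.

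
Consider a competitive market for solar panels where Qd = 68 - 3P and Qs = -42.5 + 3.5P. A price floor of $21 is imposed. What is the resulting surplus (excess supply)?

Surplus = 26

Equilibrium price would be P* = 17, so the floor at 21 binds.
At P = 21: Qd = 5, Qs = 31.
Surplus = 31 − 5 = 26.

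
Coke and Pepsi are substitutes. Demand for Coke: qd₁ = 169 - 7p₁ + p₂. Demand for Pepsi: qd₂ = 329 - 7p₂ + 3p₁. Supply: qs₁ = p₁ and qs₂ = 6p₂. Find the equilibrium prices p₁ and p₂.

Market 1: 169 - 7p₁ + p₂ = p₁ → 8p₁ - p₂ = 169.
Market 2: 13p₂ - 3p₁ = 329.
Eliminating p₂: 13×(1) + 1×(2) gives 101p₁ = 2526, so p₁ = 2526/101.
Back-substitute into (2): p₂ = (329 + 3×2526/101) / 13 = 3139/101.

p₁ = 2526/101, p₂ = 3139/101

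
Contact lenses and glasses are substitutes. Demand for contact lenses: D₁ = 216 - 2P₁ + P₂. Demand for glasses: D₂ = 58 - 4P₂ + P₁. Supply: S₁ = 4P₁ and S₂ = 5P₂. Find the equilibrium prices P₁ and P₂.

P₁ = 2002/53, P₂ = 564/53

Market 1: 216 - 2P₁ + P₂ = 4P₁ → 6P₁ - P₂ = 216.
Market 2: 9P₂ - P₁ = 58.
Eliminating P₂: 9×(1) + 1×(2) gives 53P₁ = 2002, so P₁ = 2002/53.
Back-substitute into (2): P₂ = (58 + 1×2002/53) / 9 = 564/53.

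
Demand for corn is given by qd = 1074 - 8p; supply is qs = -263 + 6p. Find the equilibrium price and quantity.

Set qd = qs: 1074 - 8p = -263 + 6p.
1337 = 14p, so p* = 95.5.
q* = 1074 − 8(95.5) = 310.

p* = 95.5, q* = 310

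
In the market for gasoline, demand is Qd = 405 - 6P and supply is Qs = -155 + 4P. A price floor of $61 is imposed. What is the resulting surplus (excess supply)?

Surplus = 50

Equilibrium price would be P* = 56, so the floor at 61 binds.
At P = 61: Qd = 39, Qs = 89.
Surplus = 89 − 39 = 50.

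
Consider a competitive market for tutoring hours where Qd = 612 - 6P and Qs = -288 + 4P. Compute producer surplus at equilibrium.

Producer surplus = 648

Equilibrium: 612 - 6P = -288 + 4P gives P* = 90, Q* = 72.
Supply starts at P = 72 (where Qs = 0).
PS = ½(90 − 72)(72) = 648.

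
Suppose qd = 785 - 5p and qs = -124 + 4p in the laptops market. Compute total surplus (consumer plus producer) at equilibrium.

Equilibrium: 785 - 5p = -124 + 4p gives p* = 101, q* = 280.
Demand choke price: p = 157; supply starts at p = 31.
CS = ½(157 − 101)(280) = 7840; PS = ½(101 − 31)(280) = 9800.

Total surplus = 17640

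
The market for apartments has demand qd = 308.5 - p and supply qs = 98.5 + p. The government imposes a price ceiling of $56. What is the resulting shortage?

Equilibrium price would be p* = 105, so the ceiling at 56 binds.
At p = 56: qd = 308.5 − 1(56) = 252.5, qs = 98.5 + 1(56) = 154.5.
Shortage = 252.5 − 154.5 = 98.

Shortage = 98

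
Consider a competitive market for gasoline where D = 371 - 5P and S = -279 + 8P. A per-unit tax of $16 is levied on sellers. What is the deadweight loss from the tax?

Deadweight loss = 5120/13

Pre-tax equilibrium: P* = 50, Q* = 121.
Tax on sellers shifts supply to S = -279 + 8(P − 16) = -407 + 8P.
371 - 5P = -407 + 8P gives buyer price Pb = 778/13; sellers receive Ps = 778/13 − 16 = 570/13.
New quantity: Q = 371 − 5(778/13) = 933/13.
DWL = ½ × 16 × (121 − 933/13) = 5120/13.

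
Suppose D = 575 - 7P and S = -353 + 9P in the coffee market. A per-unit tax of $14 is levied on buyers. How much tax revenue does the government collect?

Pre-tax equilibrium: P* = 58, Q* = 169.
Tax on buyers shifts demand to D = 575 − 7(P + 14) = 477 - 7P.
477 - 7P = -353 + 9P gives seller price Ps = 51.875; buyers pay Pb = 51.875 + 14 = 65.875.
New quantity: Q = 575 − 7(65.875) = 113.875.
Revenue = 14 × 113.875 = 1594.25.

Tax revenue = 1594.25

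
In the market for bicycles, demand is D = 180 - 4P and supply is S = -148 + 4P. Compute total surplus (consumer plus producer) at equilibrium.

Equilibrium: 180 - 4P = -148 + 4P gives P* = 41, Q* = 16.
Demand choke price: P = 45; supply starts at P = 37.
CS = ½(45 − 41)(16) = 32; PS = ½(41 − 37)(16) = 32.

Total surplus = 64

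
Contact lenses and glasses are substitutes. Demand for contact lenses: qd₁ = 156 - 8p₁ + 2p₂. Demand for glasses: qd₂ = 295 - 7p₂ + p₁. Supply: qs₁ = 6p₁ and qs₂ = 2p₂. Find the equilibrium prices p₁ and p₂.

p₁ = 997/62, p₂ = 2143/62

Market 1: 156 - 8p₁ + 2p₂ = 6p₁ → 14p₁ - 2p₂ = 156.
Market 2: 9p₂ - p₁ = 295.
Eliminating p₂: 9×(1) + 2×(2) gives 124p₁ = 1994, so p₁ = 997/62.
Back-substitute into (2): p₂ = (295 + 1×997/62) / 9 = 2143/62.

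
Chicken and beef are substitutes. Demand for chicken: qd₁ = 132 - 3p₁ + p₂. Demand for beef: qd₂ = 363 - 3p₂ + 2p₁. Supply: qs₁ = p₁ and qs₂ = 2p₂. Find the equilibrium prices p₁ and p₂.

Market 1: 132 - 3p₁ + p₂ = p₁ → 4p₁ - p₂ = 132.
Market 2: 5p₂ - 2p₁ = 363.
Eliminating p₂: 5×(1) + 1×(2) gives 18p₁ = 1023, so p₁ = 341/6.
Back-substitute into (2): p₂ = (363 + 2×341/6) / 5 = 286/3.

p₁ = 341/6, p₂ = 286/3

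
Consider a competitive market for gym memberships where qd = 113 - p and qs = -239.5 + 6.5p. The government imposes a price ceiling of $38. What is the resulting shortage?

Shortage = 67.5

Equilibrium price would be p* = 47, so the ceiling at 38 binds.
At p = 38: qd = 113 − 1(38) = 75, qs = -239.5 + 6.5(38) = 7.5.
Shortage = 75 − 7.5 = 67.5.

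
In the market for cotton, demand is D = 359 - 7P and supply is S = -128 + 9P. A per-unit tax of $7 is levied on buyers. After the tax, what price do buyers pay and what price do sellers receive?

Buyers pay $34.375, sellers receive $27.375

Pre-tax equilibrium: P* = 30.4375, Q* = 145.9375.
Tax on buyers shifts demand to D = 359 − 7(P + 7) = 310 - 7P.
310 - 7P = -128 + 9P gives seller price Ps = 27.375; buyers pay Pb = 27.375 + 7 = 34.375.
New quantity: Q = 359 − 7(34.375) = 118.375.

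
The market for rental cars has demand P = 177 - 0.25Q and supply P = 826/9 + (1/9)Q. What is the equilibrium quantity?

Set the two price expressions equal: 177 - 0.25Q = 826/9 + (1/9)Q.
767/9 = (13/36)Q, so Q* = 236.
P* = 177 − (0.25)(236) = 118.

Q* = 236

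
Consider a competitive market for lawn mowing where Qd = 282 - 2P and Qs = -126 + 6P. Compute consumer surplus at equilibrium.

Consumer surplus = 8100

Equilibrium: 282 - 2P = -126 + 6P gives P* = 51, Q* = 180.
Demand choke price (Qd = 0): P = 141.
CS = ½(141 − 51)(180) = 8100.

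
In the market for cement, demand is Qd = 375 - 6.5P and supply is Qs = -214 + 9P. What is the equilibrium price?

P* = 38

Set Qd = Qs: 375 - 6.5P = -214 + 9P.
589 = 15.5P, so P* = 38.
Q* = 375 − 6.5(38) = 128.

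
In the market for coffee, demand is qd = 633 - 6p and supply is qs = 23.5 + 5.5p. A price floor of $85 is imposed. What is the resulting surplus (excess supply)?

Equilibrium price would be p* = 53, so the floor at 85 binds.
At p = 85: qd = 123, qs = 491.
Surplus = 491 − 123 = 368.

Surplus = 368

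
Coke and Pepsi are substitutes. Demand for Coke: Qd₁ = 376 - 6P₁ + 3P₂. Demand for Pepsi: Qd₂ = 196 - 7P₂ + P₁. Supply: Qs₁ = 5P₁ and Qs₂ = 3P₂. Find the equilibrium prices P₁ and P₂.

Market 1: 376 - 6P₁ + 3P₂ = 5P₁ → 11P₁ - 3P₂ = 376.
Market 2: 10P₂ - P₁ = 196.
Eliminating P₂: 10×(1) + 3×(2) gives 107P₁ = 4348, so P₁ = 4348/107.
Back-substitute into (2): P₂ = (196 + 1×4348/107) / 10 = 2532/107.

P₁ = 4348/107, P₂ = 2532/107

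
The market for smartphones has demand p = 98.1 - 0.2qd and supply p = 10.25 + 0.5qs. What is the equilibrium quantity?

q* = 125.5

Set the two price expressions equal: 98.1 - 0.2q = 10.25 + 0.5q.
87.85 = 0.7q, so q* = 125.5.
p* = 98.1 − (0.2)(125.5) = 73.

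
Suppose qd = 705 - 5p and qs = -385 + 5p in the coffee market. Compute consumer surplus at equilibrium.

Equilibrium: 705 - 5p = -385 + 5p gives p* = 109, q* = 160.
Demand choke price (qd = 0): p = 141.
CS = ½(141 − 109)(160) = 2560.

Consumer surplus = 2560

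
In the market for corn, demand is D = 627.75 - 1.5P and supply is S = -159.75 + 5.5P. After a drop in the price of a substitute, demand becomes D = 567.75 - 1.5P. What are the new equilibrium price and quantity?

P' = 1455/14, Q' = 2883/7

Original equilibrium: P* = 112.5, Q* = 459.
New equilibrium: 567.75 - 1.5P = -159.75 + 5.5P, so 727.5 = 7P and P' = 1455/14; Q' = 567.75 − 1.5(1455/14) = 2883/7.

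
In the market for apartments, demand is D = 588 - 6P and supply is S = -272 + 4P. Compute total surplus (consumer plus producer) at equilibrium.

Total surplus = 1080

Equilibrium: 588 - 6P = -272 + 4P gives P* = 86, Q* = 72.
Demand choke price: P = 98; supply starts at P = 68.
CS = ½(98 − 86)(72) = 432; PS = ½(86 − 68)(72) = 648.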